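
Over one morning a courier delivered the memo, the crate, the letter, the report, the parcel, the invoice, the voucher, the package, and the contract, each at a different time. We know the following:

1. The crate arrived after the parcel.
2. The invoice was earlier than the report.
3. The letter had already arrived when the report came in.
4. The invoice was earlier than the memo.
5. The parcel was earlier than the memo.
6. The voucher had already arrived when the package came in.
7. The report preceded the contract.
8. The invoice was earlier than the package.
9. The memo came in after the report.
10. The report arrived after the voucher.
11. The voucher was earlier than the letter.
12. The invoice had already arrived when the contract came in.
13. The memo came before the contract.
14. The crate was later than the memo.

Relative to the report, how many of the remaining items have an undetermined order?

Forced before the report: the invoice, the letter, and the voucher; forced after the report: the contract, the crate, and the memo.
That leaves the package and the parcel with no forced order relative to the report — 2.

2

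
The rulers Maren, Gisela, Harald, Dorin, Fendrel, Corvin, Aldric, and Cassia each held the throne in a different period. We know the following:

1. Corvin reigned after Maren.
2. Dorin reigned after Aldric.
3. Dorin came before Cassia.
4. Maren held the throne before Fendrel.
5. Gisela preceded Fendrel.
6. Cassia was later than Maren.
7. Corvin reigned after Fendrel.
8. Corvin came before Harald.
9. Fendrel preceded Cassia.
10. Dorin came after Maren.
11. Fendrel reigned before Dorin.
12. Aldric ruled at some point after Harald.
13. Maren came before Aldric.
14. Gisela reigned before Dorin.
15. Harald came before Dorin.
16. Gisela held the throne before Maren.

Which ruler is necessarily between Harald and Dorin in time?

Tracing the constraints gives Harald → Aldric → Dorin, so Aldric sits after Harald and before Dorin.
No other ruler is forced both after Harald and before Dorin.

Aldric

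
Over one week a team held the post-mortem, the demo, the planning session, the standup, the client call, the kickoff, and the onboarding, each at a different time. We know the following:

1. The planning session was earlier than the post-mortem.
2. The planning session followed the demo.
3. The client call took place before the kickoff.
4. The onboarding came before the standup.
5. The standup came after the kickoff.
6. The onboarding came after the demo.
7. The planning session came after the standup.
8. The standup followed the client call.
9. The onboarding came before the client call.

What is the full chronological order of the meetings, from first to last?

The constraints fix every adjacent pair, so only one ordering works:
the demo → the onboarding → the client call → the kickoff → the standup → the planning session → the post-mortem.

the demo, the onboarding, the client call, the kickoff, the standup, the planning session, the post-mortem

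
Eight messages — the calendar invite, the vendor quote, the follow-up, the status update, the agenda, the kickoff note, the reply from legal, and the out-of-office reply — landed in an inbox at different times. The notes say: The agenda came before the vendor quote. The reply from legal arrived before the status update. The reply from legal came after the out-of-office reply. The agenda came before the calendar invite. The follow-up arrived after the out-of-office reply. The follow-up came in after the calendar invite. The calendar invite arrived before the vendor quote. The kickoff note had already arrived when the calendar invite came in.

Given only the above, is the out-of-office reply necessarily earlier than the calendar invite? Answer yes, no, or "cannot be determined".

cannot be determined

No chain of stated constraints runs from the out-of-office reply to the calendar invite, and none runs from the calendar invite to the out-of-office reply either.
So the relative order of the out-of-office reply and the calendar invite is not fixed by the given facts.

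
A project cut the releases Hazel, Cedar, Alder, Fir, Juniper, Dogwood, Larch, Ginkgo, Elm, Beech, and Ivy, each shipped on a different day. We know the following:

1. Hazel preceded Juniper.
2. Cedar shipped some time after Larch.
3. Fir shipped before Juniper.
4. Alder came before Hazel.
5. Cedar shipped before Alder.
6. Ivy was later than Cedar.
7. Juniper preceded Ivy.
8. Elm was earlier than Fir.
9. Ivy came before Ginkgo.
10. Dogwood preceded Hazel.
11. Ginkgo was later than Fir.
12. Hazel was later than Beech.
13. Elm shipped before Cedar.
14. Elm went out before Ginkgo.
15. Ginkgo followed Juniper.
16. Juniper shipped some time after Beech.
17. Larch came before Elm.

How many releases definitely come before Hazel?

6

Directly stated before Hazel: Alder, Beech, and Dogwood.
Cedar reaches Hazel via Cedar → Alder → Hazel.
Elm reaches Hazel via Elm → Cedar → Alder → Hazel.
Larch reaches Hazel via Larch → Cedar → Alder → Hazel.
No chain forces Ginkgo (or any of the others) ahead of Hazel.
That's Alder, Beech, Cedar, Dogwood, Elm, and Larch — 6 in all.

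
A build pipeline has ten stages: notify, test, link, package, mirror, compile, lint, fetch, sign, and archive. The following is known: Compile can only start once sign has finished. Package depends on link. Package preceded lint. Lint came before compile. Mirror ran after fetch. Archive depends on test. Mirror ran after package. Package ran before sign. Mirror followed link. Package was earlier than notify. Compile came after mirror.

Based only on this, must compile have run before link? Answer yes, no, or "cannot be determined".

no

Tracing the constraints gives link → mirror → compile, so link must come before compile.
That means compile cannot be before link.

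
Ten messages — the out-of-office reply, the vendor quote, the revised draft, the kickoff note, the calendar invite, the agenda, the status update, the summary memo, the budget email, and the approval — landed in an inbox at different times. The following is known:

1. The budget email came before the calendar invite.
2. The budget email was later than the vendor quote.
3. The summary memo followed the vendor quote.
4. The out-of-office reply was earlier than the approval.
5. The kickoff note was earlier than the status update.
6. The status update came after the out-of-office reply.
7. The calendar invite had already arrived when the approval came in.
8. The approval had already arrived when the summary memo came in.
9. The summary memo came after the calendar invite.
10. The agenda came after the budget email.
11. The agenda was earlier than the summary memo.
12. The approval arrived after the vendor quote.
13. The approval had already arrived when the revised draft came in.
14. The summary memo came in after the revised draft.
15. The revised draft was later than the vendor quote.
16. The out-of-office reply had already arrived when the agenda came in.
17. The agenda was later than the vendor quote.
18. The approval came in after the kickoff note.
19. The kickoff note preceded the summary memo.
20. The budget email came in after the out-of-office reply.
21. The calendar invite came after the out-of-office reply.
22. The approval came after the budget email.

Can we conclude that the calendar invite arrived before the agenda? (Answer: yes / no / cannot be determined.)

cannot be determined

No chain of stated constraints runs from the calendar invite to the agenda, and none runs from the agenda to the calendar invite either.
So the relative order of the calendar invite and the agenda is not fixed by the given facts.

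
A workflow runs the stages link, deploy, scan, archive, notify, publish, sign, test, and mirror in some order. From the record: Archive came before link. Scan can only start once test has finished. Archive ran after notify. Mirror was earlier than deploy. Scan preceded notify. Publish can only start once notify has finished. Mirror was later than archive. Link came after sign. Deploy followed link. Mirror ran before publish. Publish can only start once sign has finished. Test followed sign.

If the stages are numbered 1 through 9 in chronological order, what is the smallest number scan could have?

3

Sign and test must both come before scan — 2 forced predecessors.
Nothing else is forced ahead of scan, so its earliest slot is position 2 + 1 = 3.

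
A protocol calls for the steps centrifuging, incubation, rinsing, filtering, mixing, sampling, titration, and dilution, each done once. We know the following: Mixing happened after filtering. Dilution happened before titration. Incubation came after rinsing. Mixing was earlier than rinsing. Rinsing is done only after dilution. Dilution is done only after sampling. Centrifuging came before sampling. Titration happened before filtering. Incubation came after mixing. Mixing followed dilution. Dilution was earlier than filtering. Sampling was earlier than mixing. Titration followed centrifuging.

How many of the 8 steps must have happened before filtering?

Directly stated before filtering: dilution and titration.
Centrifuging reaches filtering via centrifuging → titration → filtering.
Sampling reaches filtering via sampling → dilution → filtering.
No chain forces rinsing (or any of the others) ahead of filtering.
That's centrifuging, dilution, sampling, and titration — 4 in all.

4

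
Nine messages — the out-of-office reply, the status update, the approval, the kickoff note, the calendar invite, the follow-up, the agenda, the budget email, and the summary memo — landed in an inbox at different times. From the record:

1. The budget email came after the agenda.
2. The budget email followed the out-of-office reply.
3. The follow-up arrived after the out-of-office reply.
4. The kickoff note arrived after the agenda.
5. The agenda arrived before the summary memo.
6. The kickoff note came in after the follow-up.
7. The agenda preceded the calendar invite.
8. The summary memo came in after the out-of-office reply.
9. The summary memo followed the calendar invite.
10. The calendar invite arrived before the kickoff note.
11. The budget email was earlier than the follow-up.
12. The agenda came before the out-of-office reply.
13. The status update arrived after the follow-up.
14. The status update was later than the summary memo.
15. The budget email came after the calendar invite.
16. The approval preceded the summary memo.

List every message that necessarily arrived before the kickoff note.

the agenda, the budget email, the calendar invite, the follow-up, the out-of-office reply

Directly stated before the kickoff note: the agenda, the calendar invite, and the follow-up.
The budget email reaches the kickoff note via the budget email → the follow-up → the kickoff note.
The out-of-office reply reaches the kickoff note via the out-of-office reply → the follow-up → the kickoff note.
No chain forces the approval (or any of the others) ahead of the kickoff note.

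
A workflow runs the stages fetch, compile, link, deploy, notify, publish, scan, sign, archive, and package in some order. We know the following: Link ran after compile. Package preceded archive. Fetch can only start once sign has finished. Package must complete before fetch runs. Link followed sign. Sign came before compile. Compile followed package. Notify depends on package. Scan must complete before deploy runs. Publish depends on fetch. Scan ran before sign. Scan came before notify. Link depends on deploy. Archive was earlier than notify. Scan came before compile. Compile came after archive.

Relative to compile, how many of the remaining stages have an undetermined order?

Forced before compile: archive, package, scan, and sign; forced after compile: link.
That leaves deploy, fetch, notify, and publish with no forced order relative to compile — 4.

4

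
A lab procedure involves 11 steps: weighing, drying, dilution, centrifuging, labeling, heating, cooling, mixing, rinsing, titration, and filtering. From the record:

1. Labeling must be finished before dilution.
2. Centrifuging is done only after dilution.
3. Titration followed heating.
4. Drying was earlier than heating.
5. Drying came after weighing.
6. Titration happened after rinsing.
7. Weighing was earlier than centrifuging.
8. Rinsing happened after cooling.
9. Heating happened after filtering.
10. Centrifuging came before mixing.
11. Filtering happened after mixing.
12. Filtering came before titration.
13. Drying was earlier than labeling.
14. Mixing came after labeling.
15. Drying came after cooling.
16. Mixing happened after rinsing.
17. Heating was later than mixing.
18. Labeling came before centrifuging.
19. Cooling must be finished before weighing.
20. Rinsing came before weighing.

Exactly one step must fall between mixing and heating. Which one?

Tracing the constraints gives mixing → filtering → heating, so filtering sits after mixing and before heating.
No other step is forced both after mixing and before heating.

filtering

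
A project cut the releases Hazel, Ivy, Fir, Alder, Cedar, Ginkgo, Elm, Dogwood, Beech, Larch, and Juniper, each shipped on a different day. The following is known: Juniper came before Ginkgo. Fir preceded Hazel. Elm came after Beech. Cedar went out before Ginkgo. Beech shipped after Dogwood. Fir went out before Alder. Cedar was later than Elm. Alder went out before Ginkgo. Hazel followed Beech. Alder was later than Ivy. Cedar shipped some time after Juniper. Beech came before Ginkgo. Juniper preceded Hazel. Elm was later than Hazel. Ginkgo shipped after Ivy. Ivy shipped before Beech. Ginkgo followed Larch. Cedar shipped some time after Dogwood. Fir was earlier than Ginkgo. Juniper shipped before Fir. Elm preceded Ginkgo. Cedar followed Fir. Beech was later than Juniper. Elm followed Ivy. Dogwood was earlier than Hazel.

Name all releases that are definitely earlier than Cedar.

Directly stated before Cedar: Dogwood, Elm, Fir, and Juniper.
Beech reaches Cedar via Beech → Elm → Cedar.
Hazel reaches Cedar via Hazel → Elm → Cedar.
Ivy reaches Cedar via Ivy → Elm → Cedar.
No chain forces Larch (or any of the others) ahead of Cedar.

Beech, Dogwood, Elm, Fir, Hazel, Ivy, Juniper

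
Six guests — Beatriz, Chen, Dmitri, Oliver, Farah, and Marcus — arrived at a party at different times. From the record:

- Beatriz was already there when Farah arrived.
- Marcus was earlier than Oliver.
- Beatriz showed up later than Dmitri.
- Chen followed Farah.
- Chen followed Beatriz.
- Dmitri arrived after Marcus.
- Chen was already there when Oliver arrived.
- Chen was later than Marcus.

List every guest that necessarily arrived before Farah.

Beatriz, Dmitri, Marcus

Directly stated before Farah: Beatriz.
Dmitri reaches Farah via Dmitri → Beatriz → Farah.
Marcus reaches Farah via Marcus → Dmitri → Beatriz → Farah.
No chain forces Chen (or any of the others) ahead of Farah.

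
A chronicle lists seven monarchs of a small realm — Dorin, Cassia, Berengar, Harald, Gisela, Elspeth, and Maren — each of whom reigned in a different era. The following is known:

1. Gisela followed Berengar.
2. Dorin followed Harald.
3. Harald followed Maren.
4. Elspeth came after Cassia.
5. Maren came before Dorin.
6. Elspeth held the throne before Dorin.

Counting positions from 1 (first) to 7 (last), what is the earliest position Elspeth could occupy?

Cassia must come before Elspeth — 1 forced predecessor.
Nothing else is forced ahead of Elspeth, so their earliest slot is position 1 + 1 = 2.

2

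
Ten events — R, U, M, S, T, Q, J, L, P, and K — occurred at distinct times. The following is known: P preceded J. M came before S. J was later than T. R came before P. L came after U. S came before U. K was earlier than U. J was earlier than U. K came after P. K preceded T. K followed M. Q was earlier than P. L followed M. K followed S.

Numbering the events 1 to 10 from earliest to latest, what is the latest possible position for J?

8

J must come before L and U — 2 events forced after it.
Everything else can be placed before J in some valid order, so J can sit as late as position 10 − 2 = 8.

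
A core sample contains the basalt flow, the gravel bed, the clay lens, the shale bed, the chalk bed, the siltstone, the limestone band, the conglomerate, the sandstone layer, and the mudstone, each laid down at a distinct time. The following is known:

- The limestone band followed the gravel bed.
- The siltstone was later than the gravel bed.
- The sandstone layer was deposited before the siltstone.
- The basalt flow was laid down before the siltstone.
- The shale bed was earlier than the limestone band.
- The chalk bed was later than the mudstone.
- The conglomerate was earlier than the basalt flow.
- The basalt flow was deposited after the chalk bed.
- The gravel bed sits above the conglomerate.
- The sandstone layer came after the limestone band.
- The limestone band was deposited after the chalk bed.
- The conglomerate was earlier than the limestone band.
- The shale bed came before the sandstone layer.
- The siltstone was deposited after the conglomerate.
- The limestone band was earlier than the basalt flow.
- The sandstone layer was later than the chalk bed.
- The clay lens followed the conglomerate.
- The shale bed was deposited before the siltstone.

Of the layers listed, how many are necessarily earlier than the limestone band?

5

Directly stated before the limestone band: the chalk bed, the conglomerate, the gravel bed, and the shale bed.
The mudstone reaches the limestone band via the mudstone → the chalk bed → the limestone band.
That's the chalk bed, the conglomerate, the gravel bed, the mudstone, and the shale bed — 5 in all.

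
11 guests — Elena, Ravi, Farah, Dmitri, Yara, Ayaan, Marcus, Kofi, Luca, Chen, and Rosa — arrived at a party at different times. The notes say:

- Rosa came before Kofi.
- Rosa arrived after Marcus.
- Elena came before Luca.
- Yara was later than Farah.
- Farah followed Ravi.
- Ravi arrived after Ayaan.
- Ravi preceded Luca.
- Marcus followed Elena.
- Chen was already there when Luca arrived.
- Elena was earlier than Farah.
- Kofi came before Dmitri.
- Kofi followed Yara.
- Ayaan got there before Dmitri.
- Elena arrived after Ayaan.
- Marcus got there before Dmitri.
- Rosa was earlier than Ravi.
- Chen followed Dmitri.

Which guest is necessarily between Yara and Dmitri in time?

Kofi

Tracing the constraints gives Yara → Kofi → Dmitri, so Kofi sits after Yara and before Dmitri.
No other guest is forced both after Yara and before Dmitri.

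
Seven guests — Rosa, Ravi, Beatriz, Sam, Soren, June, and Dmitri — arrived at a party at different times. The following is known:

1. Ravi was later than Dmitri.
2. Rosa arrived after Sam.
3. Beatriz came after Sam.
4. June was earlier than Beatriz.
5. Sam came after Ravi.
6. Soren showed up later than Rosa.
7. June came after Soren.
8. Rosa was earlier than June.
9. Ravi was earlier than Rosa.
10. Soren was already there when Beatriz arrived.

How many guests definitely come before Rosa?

3

Directly stated before Rosa: Ravi and Sam.
Dmitri reaches Rosa via Dmitri → Ravi → Rosa.
No chain forces Beatriz (or any of the others) ahead of Rosa.
That's Dmitri, Ravi, and Sam — 3 in all.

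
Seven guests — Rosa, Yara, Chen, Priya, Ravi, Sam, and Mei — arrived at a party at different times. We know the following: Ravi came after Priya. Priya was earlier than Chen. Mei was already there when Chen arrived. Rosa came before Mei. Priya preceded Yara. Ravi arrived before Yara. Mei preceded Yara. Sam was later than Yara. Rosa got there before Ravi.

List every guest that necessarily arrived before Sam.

Directly stated before Sam: Yara.
Mei reaches Sam via Mei → Yara → Sam.
Priya reaches Sam via Priya → Yara → Sam.
Ravi reaches Sam via Ravi → Yara → Sam.
Likewise Rosa reaches Sam by chaining the stated constraints.
No chain forces Chen ahead of Sam.

Mei, Priya, Ravi, Rosa, Yara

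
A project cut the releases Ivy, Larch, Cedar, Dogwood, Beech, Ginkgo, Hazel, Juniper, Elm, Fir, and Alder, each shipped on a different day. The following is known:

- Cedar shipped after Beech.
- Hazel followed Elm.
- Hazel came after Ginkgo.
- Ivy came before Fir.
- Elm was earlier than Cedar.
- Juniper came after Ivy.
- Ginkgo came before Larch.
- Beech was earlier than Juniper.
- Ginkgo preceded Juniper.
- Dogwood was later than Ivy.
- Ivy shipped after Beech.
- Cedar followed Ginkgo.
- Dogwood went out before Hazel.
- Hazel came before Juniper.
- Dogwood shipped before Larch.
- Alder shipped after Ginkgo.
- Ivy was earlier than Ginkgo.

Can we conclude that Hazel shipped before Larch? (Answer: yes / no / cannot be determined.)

No chain of stated constraints runs from Hazel to Larch, and none runs from Larch to Hazel either.
So the relative order of Hazel and Larch is not fixed by the given facts.

cannot be determined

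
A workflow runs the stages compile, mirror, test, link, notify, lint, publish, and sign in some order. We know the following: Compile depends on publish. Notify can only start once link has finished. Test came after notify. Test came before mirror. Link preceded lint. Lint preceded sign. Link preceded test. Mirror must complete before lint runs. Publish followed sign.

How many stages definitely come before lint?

4

Directly stated before lint: link and mirror.
Notify reaches lint via notify → test → mirror → lint.
Test reaches lint via test → mirror → lint.
No chain forces publish (or any of the others) ahead of lint.
That's link, mirror, notify, and test — 4 in all.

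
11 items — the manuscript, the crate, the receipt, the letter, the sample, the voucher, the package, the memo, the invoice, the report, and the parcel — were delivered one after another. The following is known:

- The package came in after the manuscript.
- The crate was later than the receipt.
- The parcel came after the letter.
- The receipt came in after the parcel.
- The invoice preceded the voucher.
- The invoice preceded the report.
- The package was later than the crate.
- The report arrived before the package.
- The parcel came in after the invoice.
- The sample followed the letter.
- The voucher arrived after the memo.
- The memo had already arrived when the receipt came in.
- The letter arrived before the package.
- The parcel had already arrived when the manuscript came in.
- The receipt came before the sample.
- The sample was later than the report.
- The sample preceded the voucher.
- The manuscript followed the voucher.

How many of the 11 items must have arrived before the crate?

Directly stated before the crate: the receipt.
The invoice reaches the crate via the invoice → the parcel → the receipt → the crate.
The letter reaches the crate via the letter → the parcel → the receipt → the crate.
The memo reaches the crate via the memo → the receipt → the crate.
Likewise the parcel reaches the crate by chaining the stated constraints.
That's the invoice, the letter, the memo, the parcel, and the receipt — 5 in all.

5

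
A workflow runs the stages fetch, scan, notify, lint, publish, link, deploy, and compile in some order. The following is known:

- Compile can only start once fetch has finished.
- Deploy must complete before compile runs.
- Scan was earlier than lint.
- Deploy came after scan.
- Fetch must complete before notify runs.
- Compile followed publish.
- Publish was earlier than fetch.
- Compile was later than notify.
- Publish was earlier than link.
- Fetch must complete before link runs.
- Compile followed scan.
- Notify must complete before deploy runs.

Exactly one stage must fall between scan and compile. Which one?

deploy

Tracing the constraints gives scan → deploy → compile, so deploy sits after scan and before compile.
No other stage is forced both after scan and before compile.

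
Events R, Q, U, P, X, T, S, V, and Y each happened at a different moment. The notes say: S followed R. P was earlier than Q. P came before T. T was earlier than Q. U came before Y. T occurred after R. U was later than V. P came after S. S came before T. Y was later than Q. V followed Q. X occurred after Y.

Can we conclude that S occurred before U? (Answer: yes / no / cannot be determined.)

yes

Chain the constraints: S → P → Q → V → U. Each link is directly stated, so S comes before U.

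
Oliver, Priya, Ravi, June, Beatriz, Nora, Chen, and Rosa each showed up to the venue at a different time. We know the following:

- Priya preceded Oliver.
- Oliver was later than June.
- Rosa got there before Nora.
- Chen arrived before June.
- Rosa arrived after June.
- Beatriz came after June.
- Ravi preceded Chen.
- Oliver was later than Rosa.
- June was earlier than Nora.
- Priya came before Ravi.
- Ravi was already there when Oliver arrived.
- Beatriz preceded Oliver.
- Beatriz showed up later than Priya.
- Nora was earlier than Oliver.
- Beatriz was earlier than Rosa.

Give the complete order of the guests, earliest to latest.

Priya, Ravi, Chen, June, Beatriz, Rosa, Nora, Oliver

The constraints fix every adjacent pair, so only one ordering works:
Priya → Ravi → Chen → June → Beatriz → Rosa → Nora → Oliver.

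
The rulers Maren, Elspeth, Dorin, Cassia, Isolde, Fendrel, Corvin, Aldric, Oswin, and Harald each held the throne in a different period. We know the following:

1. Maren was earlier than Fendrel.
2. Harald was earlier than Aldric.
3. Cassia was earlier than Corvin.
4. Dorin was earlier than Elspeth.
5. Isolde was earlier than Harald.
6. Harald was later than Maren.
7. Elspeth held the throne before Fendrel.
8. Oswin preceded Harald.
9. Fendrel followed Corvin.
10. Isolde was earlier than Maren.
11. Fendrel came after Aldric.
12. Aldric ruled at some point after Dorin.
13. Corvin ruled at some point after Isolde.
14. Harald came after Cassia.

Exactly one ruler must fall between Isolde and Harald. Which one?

Tracing the constraints gives Isolde → Maren → Harald, so Maren sits after Isolde and before Harald.
No other ruler is forced both after Isolde and before Harald.

Maren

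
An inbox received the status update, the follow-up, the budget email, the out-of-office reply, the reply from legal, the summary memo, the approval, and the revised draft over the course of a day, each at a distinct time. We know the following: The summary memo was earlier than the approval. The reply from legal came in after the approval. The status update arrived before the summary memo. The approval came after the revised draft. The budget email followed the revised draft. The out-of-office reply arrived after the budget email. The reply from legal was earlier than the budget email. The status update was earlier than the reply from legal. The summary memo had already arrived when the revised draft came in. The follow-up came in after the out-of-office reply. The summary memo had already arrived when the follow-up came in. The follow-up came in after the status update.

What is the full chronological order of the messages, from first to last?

The constraints fix every adjacent pair, so only one ordering works:
the status update → the summary memo → the revised draft → the approval → the reply from legal → the budget email → the out-of-office reply → the follow-up.

the status update, the summary memo, the revised draft, the approval, the reply from legal, the budget email, the out-of-office reply, the follow-up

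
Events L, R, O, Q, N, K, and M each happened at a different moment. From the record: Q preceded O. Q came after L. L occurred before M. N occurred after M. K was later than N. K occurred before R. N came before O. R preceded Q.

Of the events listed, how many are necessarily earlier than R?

4

Directly stated before R: K.
L reaches R via L → M → N → K → R.
M reaches R via M → N → K → R.
N reaches R via N → K → R.
No chain forces Q (or any of the others) ahead of R.
That's K, L, M, and N — 4 in all.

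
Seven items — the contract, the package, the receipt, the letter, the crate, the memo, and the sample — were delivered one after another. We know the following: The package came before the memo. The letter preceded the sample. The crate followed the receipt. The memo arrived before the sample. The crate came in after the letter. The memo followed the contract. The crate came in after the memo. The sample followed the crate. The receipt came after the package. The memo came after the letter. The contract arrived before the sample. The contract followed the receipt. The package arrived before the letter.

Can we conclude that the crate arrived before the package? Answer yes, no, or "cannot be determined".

Tracing the constraints gives the package → the receipt → the crate, so the package must come before the crate.
That means the crate cannot be before the package.

no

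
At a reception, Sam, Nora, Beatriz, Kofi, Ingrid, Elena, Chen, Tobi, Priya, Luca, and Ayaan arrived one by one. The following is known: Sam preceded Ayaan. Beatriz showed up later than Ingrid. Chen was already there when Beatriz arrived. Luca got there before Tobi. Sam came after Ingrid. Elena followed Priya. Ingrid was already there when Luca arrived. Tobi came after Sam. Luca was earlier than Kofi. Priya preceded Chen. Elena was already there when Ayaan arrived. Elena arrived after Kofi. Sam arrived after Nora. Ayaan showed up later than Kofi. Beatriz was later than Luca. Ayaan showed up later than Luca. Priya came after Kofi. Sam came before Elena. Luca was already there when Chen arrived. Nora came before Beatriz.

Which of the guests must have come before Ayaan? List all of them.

Directly stated before Ayaan: Elena, Kofi, Luca, and Sam.
Ingrid reaches Ayaan via Ingrid → Sam → Ayaan.
Nora reaches Ayaan via Nora → Sam → Ayaan.
Priya reaches Ayaan via Priya → Elena → Ayaan.
No chain forces Tobi (or any of the others) ahead of Ayaan.

Elena, Ingrid, Kofi, Luca, Nora, Priya, Sam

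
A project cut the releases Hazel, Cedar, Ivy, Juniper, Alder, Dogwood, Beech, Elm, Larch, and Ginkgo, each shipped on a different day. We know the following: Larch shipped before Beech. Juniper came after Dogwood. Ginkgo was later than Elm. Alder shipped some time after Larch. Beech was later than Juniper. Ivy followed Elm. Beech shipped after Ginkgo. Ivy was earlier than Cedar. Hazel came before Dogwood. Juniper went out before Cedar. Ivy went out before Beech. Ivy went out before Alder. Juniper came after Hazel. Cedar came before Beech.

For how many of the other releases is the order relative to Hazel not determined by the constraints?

Forced after Hazel: Beech, Cedar, Dogwood, and Juniper.
That leaves Alder, Elm, Ginkgo, Ivy, and Larch with no forced order relative to Hazel — 5.

5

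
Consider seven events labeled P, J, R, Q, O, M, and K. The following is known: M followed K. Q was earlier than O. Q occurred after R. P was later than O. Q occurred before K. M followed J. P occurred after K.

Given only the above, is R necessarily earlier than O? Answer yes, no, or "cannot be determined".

yes

Chain the constraints: R → Q → O. Each link is directly stated, so R comes before O.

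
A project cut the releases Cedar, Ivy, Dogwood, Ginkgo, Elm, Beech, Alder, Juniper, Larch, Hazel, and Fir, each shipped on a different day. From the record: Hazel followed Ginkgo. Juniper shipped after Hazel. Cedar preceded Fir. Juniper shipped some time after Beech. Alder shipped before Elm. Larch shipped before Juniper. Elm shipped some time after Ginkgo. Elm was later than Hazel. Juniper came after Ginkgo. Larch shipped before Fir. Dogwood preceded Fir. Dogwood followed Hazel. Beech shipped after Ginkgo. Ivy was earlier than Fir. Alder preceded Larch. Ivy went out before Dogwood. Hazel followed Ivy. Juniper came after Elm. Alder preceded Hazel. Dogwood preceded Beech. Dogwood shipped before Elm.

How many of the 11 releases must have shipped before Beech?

5

Directly stated before Beech: Dogwood and Ginkgo.
Alder reaches Beech via Alder → Hazel → Dogwood → Beech.
Hazel reaches Beech via Hazel → Dogwood → Beech.
Ivy reaches Beech via Ivy → Dogwood → Beech.
That's Alder, Dogwood, Ginkgo, Hazel, and Ivy — 5 in all.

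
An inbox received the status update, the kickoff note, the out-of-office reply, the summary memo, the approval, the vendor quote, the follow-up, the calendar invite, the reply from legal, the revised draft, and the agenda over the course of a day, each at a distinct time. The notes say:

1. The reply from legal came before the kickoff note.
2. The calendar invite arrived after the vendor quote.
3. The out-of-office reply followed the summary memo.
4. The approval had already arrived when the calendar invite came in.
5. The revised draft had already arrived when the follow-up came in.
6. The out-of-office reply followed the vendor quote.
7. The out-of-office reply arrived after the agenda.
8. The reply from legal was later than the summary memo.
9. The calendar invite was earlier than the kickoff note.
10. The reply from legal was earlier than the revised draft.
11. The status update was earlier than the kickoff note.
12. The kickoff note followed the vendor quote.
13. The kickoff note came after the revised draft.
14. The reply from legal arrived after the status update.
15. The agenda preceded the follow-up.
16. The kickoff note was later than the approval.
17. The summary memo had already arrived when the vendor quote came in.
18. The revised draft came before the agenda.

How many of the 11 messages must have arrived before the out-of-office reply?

Directly stated before the out-of-office reply: the agenda, the summary memo, and the vendor quote.
The reply from legal reaches the out-of-office reply via the reply from legal → the revised draft → the agenda → the out-of-office reply.
The revised draft reaches the out-of-office reply via the revised draft → the agenda → the out-of-office reply.
The status update reaches the out-of-office reply via the status update → the reply from legal → the revised draft → the agenda → the out-of-office reply.
No chain forces the kickoff note (or any of the others) ahead of the out-of-office reply.
That's the agenda, the reply from legal, the revised draft, the status update, the summary memo, and the vendor quote — 6 in all.

6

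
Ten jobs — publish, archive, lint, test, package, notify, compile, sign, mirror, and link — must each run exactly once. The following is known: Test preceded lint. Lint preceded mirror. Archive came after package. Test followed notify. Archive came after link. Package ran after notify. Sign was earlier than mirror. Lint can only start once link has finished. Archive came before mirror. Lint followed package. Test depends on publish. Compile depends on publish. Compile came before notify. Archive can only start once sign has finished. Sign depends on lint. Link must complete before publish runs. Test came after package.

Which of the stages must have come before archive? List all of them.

compile, link, lint, notify, package, publish, sign, test

Directly stated before archive: link, package, and sign.
Compile reaches archive via compile → notify → package → archive.
Lint reaches archive via lint → sign → archive.
Notify reaches archive via notify → package → archive.
Likewise publish and test each reach archive by chaining the stated constraints.
No chain forces mirror ahead of archive.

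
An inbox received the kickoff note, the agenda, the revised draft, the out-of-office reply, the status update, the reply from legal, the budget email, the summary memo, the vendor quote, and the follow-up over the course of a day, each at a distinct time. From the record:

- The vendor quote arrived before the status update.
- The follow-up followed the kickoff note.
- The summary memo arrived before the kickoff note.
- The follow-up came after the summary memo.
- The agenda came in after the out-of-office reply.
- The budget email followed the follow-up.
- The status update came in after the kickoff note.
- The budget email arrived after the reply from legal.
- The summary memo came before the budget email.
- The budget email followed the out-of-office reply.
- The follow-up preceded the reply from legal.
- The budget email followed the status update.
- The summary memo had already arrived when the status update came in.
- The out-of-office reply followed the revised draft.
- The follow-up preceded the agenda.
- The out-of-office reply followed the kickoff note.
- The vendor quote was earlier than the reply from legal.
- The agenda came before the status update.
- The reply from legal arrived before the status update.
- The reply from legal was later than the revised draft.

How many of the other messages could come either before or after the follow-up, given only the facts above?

3

Forced before the follow-up: the kickoff note and the summary memo; forced after the follow-up: the agenda, the budget email, the reply from legal, and the status update.
That leaves the out-of-office reply, the revised draft, and the vendor quote with no forced order relative to the follow-up — 3.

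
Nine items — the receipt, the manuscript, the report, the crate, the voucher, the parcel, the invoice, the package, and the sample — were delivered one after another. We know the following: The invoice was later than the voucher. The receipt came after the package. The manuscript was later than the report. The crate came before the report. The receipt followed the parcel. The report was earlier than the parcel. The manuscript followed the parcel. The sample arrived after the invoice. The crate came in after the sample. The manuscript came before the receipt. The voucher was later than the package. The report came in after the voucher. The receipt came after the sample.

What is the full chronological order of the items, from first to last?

the package, the voucher, the invoice, the sample, the crate, the report, the parcel, the manuscript, the receipt

The constraints fix every adjacent pair, so only one ordering works:
the package → the voucher → the invoice → the sample → the crate → the report → the parcel → the manuscript → the receipt.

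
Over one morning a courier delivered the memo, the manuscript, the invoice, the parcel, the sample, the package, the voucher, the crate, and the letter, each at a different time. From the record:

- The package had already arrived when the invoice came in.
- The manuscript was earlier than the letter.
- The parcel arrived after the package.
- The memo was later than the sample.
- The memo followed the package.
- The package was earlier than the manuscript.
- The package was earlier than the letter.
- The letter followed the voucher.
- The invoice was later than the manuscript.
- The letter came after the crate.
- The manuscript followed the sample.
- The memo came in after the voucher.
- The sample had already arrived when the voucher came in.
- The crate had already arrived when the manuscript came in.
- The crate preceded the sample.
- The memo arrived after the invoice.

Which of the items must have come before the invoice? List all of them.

the crate, the manuscript, the package, the sample

Directly stated before the invoice: the manuscript and the package.
The crate reaches the invoice via the crate → the manuscript → the invoice.
The sample reaches the invoice via the sample → the manuscript → the invoice.
No chain forces the memo (or any of the others) ahead of the invoice.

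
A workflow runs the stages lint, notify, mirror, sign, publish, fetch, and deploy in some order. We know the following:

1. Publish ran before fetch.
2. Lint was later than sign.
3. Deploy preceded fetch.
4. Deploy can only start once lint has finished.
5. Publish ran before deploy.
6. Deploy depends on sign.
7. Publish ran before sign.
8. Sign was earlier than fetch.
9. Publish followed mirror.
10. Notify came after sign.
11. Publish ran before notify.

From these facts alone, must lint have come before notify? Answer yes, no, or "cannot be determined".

cannot be determined

No chain of stated constraints runs from lint to notify, and none runs from notify to lint either.
So the relative order of lint and notify is not fixed by the given facts.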